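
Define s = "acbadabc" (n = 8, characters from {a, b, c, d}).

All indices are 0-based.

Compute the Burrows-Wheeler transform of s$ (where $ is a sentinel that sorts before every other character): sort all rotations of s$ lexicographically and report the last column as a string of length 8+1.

cd$bcabaa

rank  rotation   last
    0  $acbadabc  c
    1  abc$acbad  d
    2  acbadabc$  $
    3  adabc$acb  b
    4  badabc$ac  c
    5  bc$acbada  a
    6  c$acbadab  b
    7  cbadabc$a  a
    8  dabc$acba  a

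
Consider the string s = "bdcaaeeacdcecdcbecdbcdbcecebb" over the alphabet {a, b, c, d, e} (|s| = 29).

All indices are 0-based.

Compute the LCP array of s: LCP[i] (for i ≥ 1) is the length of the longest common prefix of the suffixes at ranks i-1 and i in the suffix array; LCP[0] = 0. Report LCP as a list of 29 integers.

[0, 1, 1, 0, 1, 1, 2, 1, 1, 0, 1, 1, 4, 2, 3, 1, 2, 3, 0, 3, 1, 2, 2, 0, 1, 1, 3, 2, 1]

rank | idx | suffix
   0 |   3 | aaeeacdcecdcbecdbcdbcecebb
   1 |   7 | acdcecdcbecdbcdbcecebb
   2 |   4 | aeeacdcecdcbecdbcdbcecebb
   3 |  28 | b
   4 |  27 | bb
   5 |  19 | bcdbcecebb
   6 |  22 | bcecebb
   7 |   0 | bdcaaeeacdcecdcbecdbcdbcecebb
   8 |  15 | becdbcdbcecebb
   9 |   2 | caaeeacdcecdcbecdbcdbcecebb
  10 |  14 | cbecdbcdbcecebb
  11 |  17 | cdbcdbcecebb
  12 |  20 | cdbcecebb
  13 |  12 | cdcbecdbcdbcecebb
  14 |   8 | cdcecdcbecdbcdbcecebb
  15 |  25 | cebb
  16 |  10 | cecdcbecdbcdbcecebb
  17 |  23 | cecebb
  18 |  18 | dbcdbcecebb
  19 |  21 | dbcecebb
  20 |   1 | dcaaeeacdcecdcbecdbcdbcecebb
  21 |  13 | dcbecdbcdbcecebb
  22 |   9 | dcecdcbecdbcdbcecebb
  23 |   6 | eacdcecdcbecdbcdbcecebb
  24 |  26 | ebb
  25 |  16 | ecdbcdbcecebb
  26 |  11 | ecdcbecdbcdbcecebb
  27 |  24 | ecebb
  28 |   5 | eeacdcecdcbecdbcdbcecebb

SA = [3, 7, 4, 28, 27, 19, 22, 0, 15, 2, 14, 17, 20, 12, 8, 25, 10, 23, 18, 21, 1, 13, 9, 6, 26, 16, 11, 24, 5]
rank  pair      lcp
   1  s[3:],s[7:]  1  'a'
   2  s[7:],s[4:]  1  'a'
   3  s[4:],s[28:]  0  ''
   4  s[28:],s[27:]  1  'b'
   5  s[27:],s[19:]  1  'b'
   6  s[19:],s[22:]  2  'bc'
   7  s[22:],s[0:]  1  'b'
   8  s[0:],s[15:]  1  'b'
   9  s[15:],s[2:]  0  ''
  10  s[2:],s[14:]  1  'c'
  11  s[14:],s[17:]  1  'c'
  12  s[17:],s[20:]  4  'cdbc'
  13  s[20:],s[12:]  2  'cd'
  14  s[12:],s[8:]  3  'cdc'
  15  s[8:],s[25:]  1  'c'
  16  s[25:],s[10:]  2  'ce'
  17  s[10:],s[23:]  3  'cec'
  18  s[23:],s[18:]  0  ''
  19  s[18:],s[21:]  3  'dbc'
  20  s[21:],s[1:]  1  'd'
  21  s[1:],s[13:]  2  'dc'
  22  s[13:],s[9:]  2  'dc'
  23  s[9:],s[6:]  0  ''
  24  s[6:],s[26:]  1  'e'
  25  s[26:],s[16:]  1  'e'
  26  s[16:],s[11:]  3  'ecd'
  27  s[11:],s[24:]  2  'ec'
  28  s[24:],s[5:]  1  'e'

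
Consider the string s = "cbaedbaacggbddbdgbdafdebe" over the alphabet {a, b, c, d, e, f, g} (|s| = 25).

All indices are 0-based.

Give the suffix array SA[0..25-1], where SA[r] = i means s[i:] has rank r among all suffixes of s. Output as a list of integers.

rank→(start, suffix):
  0 → (6, 'aacggbddbdgbdafdebe')
  1 → (7, 'acggbddbdgbdafdebe')
  2 → (2, 'aedbaacggbddbdgbdafdebe')
  3 → (19, 'afdebe')
  4 → (5, 'baacggbddbdgbdafdebe')
  5 → (1, 'baedbaacggbddbdgbdafdebe')
  6 → (17, 'bdafdebe')
  7 → (11, 'bddbdgbdafdebe')
  8 → (14, 'bdgbdafdebe')
  9 → (23, 'be')
  10 → (0, 'cbaedbaacggbddbdgbdafdebe')
  11 → (8, 'cggbddbdgbdafdebe')
  12 → (18, 'dafdebe')
  13 → (4, 'dbaacggbddbdgbdafdebe')
  14 → (13, 'dbdgbdafdebe')
  15 → (12, 'ddbdgbdafdebe')
  16 → (21, 'debe')
  17 → (15, 'dgbdafdebe')
  18 → (24, 'e')
  19 → (22, 'ebe')
  20 → (3, 'edbaacggbddbdgbdafdebe')
  21 → (20, 'fdebe')
  22 → (16, 'gbdafdebe')
  23 → (10, 'gbddbdgbdafdebe')
  24 → (9, 'ggbddbdgbdafdebe')

[6, 7, 2, 19, 5, 1, 17, 11, 14, 23, 0, 8, 18, 4, 13, 12, 21, 15, 24, 22, 3, 20, 16, 10, 9]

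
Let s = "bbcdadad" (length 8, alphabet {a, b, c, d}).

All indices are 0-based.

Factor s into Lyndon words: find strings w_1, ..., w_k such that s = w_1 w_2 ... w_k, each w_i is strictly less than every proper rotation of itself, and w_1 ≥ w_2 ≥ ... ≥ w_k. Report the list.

["bbcd", "ad", "ad"]

emit factor 1: 'bbcd' (i=0, period=4)
emit factor 2: 'ad' (i=4, period=2)
emit factor 3: 'ad' (i=6, period=2)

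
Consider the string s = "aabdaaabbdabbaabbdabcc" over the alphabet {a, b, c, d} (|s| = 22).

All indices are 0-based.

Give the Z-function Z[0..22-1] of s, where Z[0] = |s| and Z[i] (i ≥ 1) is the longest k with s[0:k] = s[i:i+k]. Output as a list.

[22, 1, 0, 0, 2, 3, 1, 0, 0, 0, 1, 0, 0, 3, 1, 0, 0, 0, 1, 0, 0, 0]

Z[0]=22
i=1: outside box; Z[1]=1 grow→box=[1,2)
i=2: outside box; Z[2]=0
i=3: outside box; Z[3]=0
i=4: outside box; Z[4]=2 grow→box=[4,6)
i=5: min(r-i=1, Z[1]=1)=1; Z[5]=3 grow→box=[5,8)
i=6: min(r-i=2, Z[1]=1)=1; Z[6]=1
i=7: min(r-i=1, Z[2]=0)=0; Z[7]=0
i=8: outside box; Z[8]=0
i=9: outside box; Z[9]=0
i=10: outside box; Z[10]=1 grow→box=[10,11)
i=11: outside box; Z[11]=0
i=12: outside box; Z[12]=0
i=13: outside box; Z[13]=3 grow→box=[13,16)
i=14: min(r-i=2, Z[1]=1)=1; Z[14]=1
i=15: min(r-i=1, Z[2]=0)=0; Z[15]=0
i=16: outside box; Z[16]=0
i=17: outside box; Z[17]=0
i=18: outside box; Z[18]=1 grow→box=[18,19)
i=19: outside box; Z[19]=0
i=20: outside box; Z[20]=0
i=21: outside box; Z[21]=0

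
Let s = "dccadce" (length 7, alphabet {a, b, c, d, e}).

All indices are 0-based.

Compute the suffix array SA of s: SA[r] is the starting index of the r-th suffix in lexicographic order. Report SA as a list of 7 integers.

rank | idx | suffix
   0 |   3 | adce
   1 |   2 | cadce
   2 |   1 | ccadce
   3 |   5 | ce
   4 |   0 | dccadce
   5 |   4 | dce
   6 |   6 | e

[3, 2, 1, 5, 0, 4, 6]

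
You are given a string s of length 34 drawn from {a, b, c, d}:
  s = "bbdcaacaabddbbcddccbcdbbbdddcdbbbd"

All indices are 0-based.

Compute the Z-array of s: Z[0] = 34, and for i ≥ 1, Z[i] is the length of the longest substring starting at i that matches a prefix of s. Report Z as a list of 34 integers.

Z[0]=34
i=1: i≥r, start 0; Z[1]=1 grow→box=[1,2)
i=2: i≥r, start 0; Z[2]=0
i=3: i≥r, start 0; Z[3]=0
i=4: i≥r, start 0; Z[4]=0
i=5: i≥r, start 0; Z[5]=0
i=6: i≥r, start 0; Z[6]=0
i=7: i≥r, start 0; Z[7]=0
i=8: i≥r, start 0; Z[8]=0
i=9: i≥r, start 0; Z[9]=1 grow→box=[9,10)
i=10: i≥r, start 0; Z[10]=0
i=11: i≥r, start 0; Z[11]=0
i=12: i≥r, start 0; Z[12]=2 grow→box=[12,14)
i=13: min(r-i=1, Z[1]=1)=1; Z[13]=1
i=14: i≥r, start 0; Z[14]=0
i=15: i≥r, start 0; Z[15]=0
i=16: i≥r, start 0; Z[16]=0
i=17: i≥r, start 0; Z[17]=0
i=18: i≥r, start 0; Z[18]=0
i=19: i≥r, start 0; Z[19]=1 grow→box=[19,20)
i=20: i≥r, start 0; Z[20]=0
i=21: i≥r, start 0; Z[21]=0
i=22: i≥r, start 0; Z[22]=2 grow→box=[22,24)
i=23: min(r-i=1, Z[1]=1)=1; Z[23]=3 grow→box=[23,26)
i=24: min(r-i=2, Z[1]=1)=1; Z[24]=1
i=25: min(r-i=1, Z[2]=0)=0; Z[25]=0
i=26: i≥r, start 0; Z[26]=0
i=27: i≥r, start 0; Z[27]=0
i=28: i≥r, start 0; Z[28]=0
i=29: i≥r, start 0; Z[29]=0
i=30: i≥r, start 0; Z[30]=2 grow→box=[30,32)
i=31: min(r-i=1, Z[1]=1)=1; Z[31]=3 grow→box=[31,34)
i=32: min(r-i=2, Z[1]=1)=1; Z[32]=1
i=33: min(r-i=1, Z[2]=0)=0; Z[33]=0

[34, 1, 0, 0, 0, 0, 0, 0, 0, 1, 0, 0, 2, 1, 0, 0, 0, 0, 0, 1, 0, 0, 2, 3, 1, 0, 0, 0, 0, 0, 2, 3, 1, 0]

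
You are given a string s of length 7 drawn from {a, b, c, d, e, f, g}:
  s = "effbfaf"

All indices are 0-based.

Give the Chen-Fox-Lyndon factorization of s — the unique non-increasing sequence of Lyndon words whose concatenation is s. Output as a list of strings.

["eff", "bf", "af"]

emit factor 1: 'eff' (i=0, period=3)
emit factor 2: 'bf' (i=3, period=2)
emit factor 3: 'af' (i=5, period=2)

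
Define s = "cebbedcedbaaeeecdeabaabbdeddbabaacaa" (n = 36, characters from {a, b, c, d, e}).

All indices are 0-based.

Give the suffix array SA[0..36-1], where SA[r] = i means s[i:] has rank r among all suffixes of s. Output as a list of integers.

[35, 34, 20, 31, 10, 18, 29, 21, 32, 11, 19, 30, 9, 28, 22, 2, 23, 3, 33, 15, 0, 6, 8, 27, 5, 26, 16, 24, 17, 1, 14, 7, 4, 25, 13, 12]

rank→(start, suffix):
  0 → (35, 'a')
  1 → (34, 'aa')
  2 → (20, 'aabbdeddbabaacaa')
  3 → (31, 'aacaa')
  4 → (10, 'aaeeecdeabaabbdeddbabaacaa')
  5 → (18, 'abaabbdeddbabaacaa')
  6 → (29, 'abaacaa')
  7 → (21, 'abbdeddbabaacaa')
  8 → (32, 'acaa')
  9 → (11, 'aeeecdeabaabbdeddbabaacaa')
  10 → (19, 'baabbdeddbabaacaa')
  11 → (30, 'baacaa')
  12 → (9, 'baaeeecdeabaabbdeddbabaacaa')
  13 → (28, 'babaacaa')
  14 → (22, 'bbdeddbabaacaa')
  15 → (2, 'bbedcedbaaeeecdeabaabbdeddbabaacaa')
  16 → (23, 'bdeddbabaacaa')
  17 → (3, 'bedcedbaaeeecdeabaabbdeddbabaacaa')
  18 → (33, 'caa')
  19 → (15, 'cdeabaabbdeddbabaacaa')
  20 → (0, 'cebbedcedbaaeeecdeabaabbdeddbabaacaa')
  21 → (6, 'cedbaaeeecdeabaabbdeddbabaacaa')
  22 → (8, 'dbaaeeecdeabaabbdeddbabaacaa')
  23 → (27, 'dbabaacaa')
  24 → (5, 'dcedbaaeeecdeabaabbdeddbabaacaa')
  25 → (26, 'ddbabaacaa')
  26 → (16, 'deabaabbdeddbabaacaa')
  27 → (24, 'deddbabaacaa')
  28 → (17, 'eabaabbdeddbabaacaa')
  29 → (1, 'ebbedcedbaaeeecdeabaabbdeddbabaacaa')
  30 → (14, 'ecdeabaabbdeddbabaacaa')
  31 → (7, 'edbaaeeecdeabaabbdeddbabaacaa')
  32 → (4, 'edcedbaaeeecdeabaabbdeddbabaacaa')
  33 → (25, 'eddbabaacaa')
  34 → (13, 'eecdeabaabbdeddbabaacaa')
  35 → (12, 'eeecdeabaabbdeddbabaacaa')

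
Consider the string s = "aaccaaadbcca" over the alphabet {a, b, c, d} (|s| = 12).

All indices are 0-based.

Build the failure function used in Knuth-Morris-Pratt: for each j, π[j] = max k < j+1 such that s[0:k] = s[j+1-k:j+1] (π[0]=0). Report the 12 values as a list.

π[0] = 0
j=1 s[j]='a': π[1]=1 (border 'a')
j=2 s[j]='c': k: 1→0; π[2]=0 (border '')
j=3 s[j]='c': π[3]=0 (border '')
j=4 s[j]='a': π[4]=1 (border 'a')
j=5 s[j]='a': π[5]=2 (border 'aa')
j=6 s[j]='a': k: 2→1; π[6]=2 (border 'aa')
j=7 s[j]='d': k: 2→1→0; π[7]=0 (border '')
j=8 s[j]='b': π[8]=0 (border '')
j=9 s[j]='c': π[9]=0 (border '')
j=10 s[j]='c': π[10]=0 (border '')
j=11 s[j]='a': π[11]=1 (border 'a')

[0, 1, 0, 0, 1, 2, 2, 0, 0, 0, 0, 1]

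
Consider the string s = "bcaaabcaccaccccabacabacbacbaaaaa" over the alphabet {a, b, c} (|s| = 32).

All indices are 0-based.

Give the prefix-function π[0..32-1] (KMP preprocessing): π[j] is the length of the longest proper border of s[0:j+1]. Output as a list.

[0, 0, 0, 0, 0, 1, 2, 3, 0, 0, 0, 0, 0, 0, 0, 0, 1, 0, 0, 0, 1, 0, 0, 1, 0, 0, 1, 0, 0, 0, 0, 0]

π[0] = 0
j=1 s[j]='c': π[1]=0 (border '')
j=2 s[j]='a': π[2]=0 (border '')
j=3 s[j]='a': π[3]=0 (border '')
j=4 s[j]='a': π[4]=0 (border '')
j=5 s[j]='b': π[5]=1 (border 'b')
j=6 s[j]='c': π[6]=2 (border 'bc')
j=7 s[j]='a': π[7]=3 (border 'bca')
j=8 s[j]='c': k: 3→0; π[8]=0 (border '')
j=9 s[j]='c': π[9]=0 (border '')
j=10 s[j]='a': π[10]=0 (border '')
j=11 s[j]='c': π[11]=0 (border '')
j=12 s[j]='c': π[12]=0 (border '')
j=13 s[j]='c': π[13]=0 (border '')
j=14 s[j]='c': π[14]=0 (border '')
j=15 s[j]='a': π[15]=0 (border '')
j=16 s[j]='b': π[16]=1 (border 'b')
j=17 s[j]='a': k: 1→0; π[17]=0 (border '')
j=18 s[j]='c': π[18]=0 (border '')
j=19 s[j]='a': π[19]=0 (border '')
j=20 s[j]='b': π[20]=1 (border 'b')
j=21 s[j]='a': k: 1→0; π[21]=0 (border '')
j=22 s[j]='c': π[22]=0 (border '')
j=23 s[j]='b': π[23]=1 (border 'b')
j=24 s[j]='a': k: 1→0; π[24]=0 (border '')
j=25 s[j]='c': π[25]=0 (border '')
j=26 s[j]='b': π[26]=1 (border 'b')
j=27 s[j]='a': k: 1→0; π[27]=0 (border '')
j=28 s[j]='a': π[28]=0 (border '')
j=29 s[j]='a': π[29]=0 (border '')
j=30 s[j]='a': π[30]=0 (border '')
j=31 s[j]='a': π[31]=0 (border '')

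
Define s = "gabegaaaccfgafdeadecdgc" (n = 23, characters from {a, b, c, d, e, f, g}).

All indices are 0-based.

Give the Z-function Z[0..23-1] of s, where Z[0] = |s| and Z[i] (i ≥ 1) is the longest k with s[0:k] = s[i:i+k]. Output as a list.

Z[0]=23
i=1: outside box; Z[1]=0
i=2: outside box; Z[2]=0
i=3: outside box; Z[3]=0
i=4: outside box; Z[4]=2 scan→box=[4,6)
i=5: min(r-i=1, Z[1]=0)=0; Z[5]=0
i=6: outside box; Z[6]=0
i=7: outside box; Z[7]=0
i=8: outside box; Z[8]=0
i=9: outside box; Z[9]=0
i=10: outside box; Z[10]=0
i=11: outside box; Z[11]=2 scan→box=[11,13)
i=12: min(r-i=1, Z[1]=0)=0; Z[12]=0
i=13: outside box; Z[13]=0
i=14: outside box; Z[14]=0
i=15: outside box; Z[15]=0
i=16: outside box; Z[16]=0
i=17: outside box; Z[17]=0
i=18: outside box; Z[18]=0
i=19: outside box; Z[19]=0
i=20: outside box; Z[20]=0
i=21: outside box; Z[21]=1 scan→box=[21,22)
i=22: outside box; Z[22]=0

[23, 0, 0, 0, 2, 0, 0, 0, 0, 0, 0, 2, 0, 0, 0, 0, 0, 0, 0, 0, 0, 1, 0]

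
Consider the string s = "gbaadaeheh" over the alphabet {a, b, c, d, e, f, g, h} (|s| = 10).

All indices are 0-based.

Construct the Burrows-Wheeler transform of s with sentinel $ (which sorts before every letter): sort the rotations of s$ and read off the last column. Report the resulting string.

hbadgaha$ee

rank  rotation     last
    0  $gbaadaeheh  h
    1  aadaeheh$gb  b
    2  adaeheh$gba  a
    3  aeheh$gbaad  d
    4  baadaeheh$g  g
    5  daeheh$gbaa  a
    6  eh$gbaadaeh  h
    7  eheh$gbaada  a
    8  gbaadaeheh$  $
    9  h$gbaadaehe  e
   10  heh$gbaadae  e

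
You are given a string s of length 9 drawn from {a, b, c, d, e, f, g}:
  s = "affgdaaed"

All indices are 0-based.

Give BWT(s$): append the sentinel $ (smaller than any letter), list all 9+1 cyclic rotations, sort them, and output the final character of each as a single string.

dda$egaaff

rank  rotation    last
    0  $affgdaaed  d
    1  aaed$affgd  d
    2  aed$affgda  a
    3  affgdaaed$  $
    4  d$affgdaae  e
    5  daaed$affg  g
    6  ed$affgdaa  a
    7  ffgdaaed$a  a
    8  fgdaaed$af  f
    9  gdaaed$aff  f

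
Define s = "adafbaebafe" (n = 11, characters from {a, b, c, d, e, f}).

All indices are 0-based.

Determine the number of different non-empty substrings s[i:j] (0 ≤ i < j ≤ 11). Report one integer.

sorted suffixes:
  #0 SA[0]=0  'adafbaebafe'
  #1 SA[1]=5  'aebafe'
  #2 SA[2]=2  'afbaebafe'
  #3 SA[3]=8  'afe'
  #4 SA[4]=4  'baebafe'
  #5 SA[5]=7  'bafe'
  #6 SA[6]=1  'dafbaebafe'
  #7 SA[7]=10  'e'
  #8 SA[8]=6  'ebafe'
  #9 SA[9]=3  'fbaebafe'
  #10 SA[10]=9  'fe'

SA = [0, 5, 2, 8, 4, 7, 1, 10, 6, 3, 9]
rank  pair      lcp
   1  s[0:],s[5:]  1  'a'
   2  s[5:],s[2:]  1  'a'
   3  s[2:],s[8:]  2  'af'
   4  s[8:],s[4:]  0  ''
   5  s[4:],s[7:]  2  'ba'
   6  s[7:],s[1:]  0  ''
   7  s[1:],s[10:]  0  ''
   8  s[10:],s[6:]  1  'e'
   9  s[6:],s[3:]  0  ''
  10  s[3:],s[9:]  1  'f'

n(n+1)/2 = 11·12/2 = 66
Σ LCP = 0 + 1 + 1 + 2 + 0 + 2 + 0 + 0 + 1 + 0 + 1 = 8
distinct = 66 − 8 = 58

58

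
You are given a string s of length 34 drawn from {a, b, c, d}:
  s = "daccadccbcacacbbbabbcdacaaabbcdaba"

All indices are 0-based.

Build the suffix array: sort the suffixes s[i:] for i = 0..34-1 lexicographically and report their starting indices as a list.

[33, 24, 25, 31, 26, 17, 22, 10, 12, 1, 4, 32, 16, 15, 14, 27, 18, 8, 28, 19, 23, 9, 11, 3, 13, 7, 2, 6, 29, 20, 30, 21, 0, 5]

rank→(start, suffix):
  0 → (33, 'a')
  1 → (24, 'aaabbcdaba')
  2 → (25, 'aabbcdaba')
  3 → (31, 'aba')
  4 → (26, 'abbcdaba')
  5 → (17, 'abbcdacaaabbcdaba')
  6 → (22, 'acaaabbcdaba')
  7 → (10, 'acacbbbabbcdacaaabbcdaba')
  8 → (12, 'acbbbabbcdacaaabbcdaba')
  9 → (1, 'accadccbcacacbbbabbcdacaaabbcdaba')
  10 → (4, 'adccbcacacbbbabbcdacaaabbcdaba')
  11 → (32, 'ba')
  12 → (16, 'babbcdacaaabbcdaba')
  13 → (15, 'bbabbcdacaaabbcdaba')
  14 → (14, 'bbbabbcdacaaabbcdaba')
  15 → (27, 'bbcdaba')
  16 → (18, 'bbcdacaaabbcdaba')
  17 → (8, 'bcacacbbbabbcdacaaabbcdaba')
  18 → (28, 'bcdaba')
  19 → (19, 'bcdacaaabbcdaba')
  20 → (23, 'caaabbcdaba')
  21 → (9, 'cacacbbbabbcdacaaabbcdaba')
  22 → (11, 'cacbbbabbcdacaaabbcdaba')
  23 → (3, 'cadccbcacacbbbabbcdacaaabbcdaba')
  24 → (13, 'cbbbabbcdacaaabbcdaba')
  25 → (7, 'cbcacacbbbabbcdacaaabbcdaba')
  26 → (2, 'ccadccbcacacbbbabbcdacaaabbcdaba')
  27 → (6, 'ccbcacacbbbabbcdacaaabbcdaba')
  28 → (29, 'cdaba')
  29 → (20, 'cdacaaabbcdaba')
  30 → (30, 'daba')
  31 → (21, 'dacaaabbcdaba')
  32 → (0, 'daccadccbcacacbbbabbcdacaaabbcdaba')
  33 → (5, 'dccbcacacbbbabbcdacaaabbcdaba')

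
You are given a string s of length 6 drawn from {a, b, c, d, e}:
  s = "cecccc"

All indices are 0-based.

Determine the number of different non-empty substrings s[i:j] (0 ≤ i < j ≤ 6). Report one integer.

14

rank | idx | suffix
   0 |   5 | c
   1 |   4 | cc
   2 |   3 | ccc
   3 |   2 | cccc
   4 |   0 | cecccc
   5 |   1 | ecccc

SA = [5, 4, 3, 2, 0, 1]
i: (SA[i-1],SA[i]) lcp shared
  1: (5,4) 1 'c'
  2: (4,3) 2 'cc'
  3: (3,2) 3 'ccc'
  4: (2,0) 1 'c'
  5: (0,1) 0 ''

n(n+1)/2 = 6·7/2 = 21
Σ LCP = 0 + 1 + 2 + 3 + 1 + 0 = 7
distinct = 21 − 7 = 14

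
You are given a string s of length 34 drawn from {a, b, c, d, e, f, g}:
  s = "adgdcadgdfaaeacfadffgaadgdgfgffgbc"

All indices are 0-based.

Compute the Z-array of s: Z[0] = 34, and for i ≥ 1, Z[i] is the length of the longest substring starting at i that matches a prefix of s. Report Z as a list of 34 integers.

[34, 0, 0, 0, 0, 4, 0, 0, 0, 0, 1, 1, 0, 1, 0, 0, 2, 0, 0, 0, 0, 1, 4, 0, 0, 0, 0, 0, 0, 0, 0, 0, 0, 0]

Z[0]=34
i=1: fresh scan; Z[1]=0
i=2: fresh scan; Z[2]=0
i=3: fresh scan; Z[3]=0
i=4: fresh scan; Z[4]=0
i=5: fresh scan; Z[5]=4 scan→box=[5,9)
i=6: min(r-i=3, Z[1]=0)=0; Z[6]=0
i=7: min(r-i=2, Z[2]=0)=0; Z[7]=0
i=8: min(r-i=1, Z[3]=0)=0; Z[8]=0
i=9: fresh scan; Z[9]=0
i=10: fresh scan; Z[10]=1 scan→box=[10,11)
i=11: fresh scan; Z[11]=1 scan→box=[11,12)
i=12: fresh scan; Z[12]=0
i=13: fresh scan; Z[13]=1 scan→box=[13,14)
i=14: fresh scan; Z[14]=0
i=15: fresh scan; Z[15]=0
i=16: fresh scan; Z[16]=2 scan→box=[16,18)
i=17: min(r-i=1, Z[1]=0)=0; Z[17]=0
i=18: fresh scan; Z[18]=0
i=19: fresh scan; Z[19]=0
i=20: fresh scan; Z[20]=0
i=21: fresh scan; Z[21]=1 scan→box=[21,22)
i=22: fresh scan; Z[22]=4 scan→box=[22,26)
i=23: min(r-i=3, Z[1]=0)=0; Z[23]=0
i=24: min(r-i=2, Z[2]=0)=0; Z[24]=0
i=25: min(r-i=1, Z[3]=0)=0; Z[25]=0
i=26: fresh scan; Z[26]=0
i=27: fresh scan; Z[27]=0
i=28: fresh scan; Z[28]=0
i=29: fresh scan; Z[29]=0
i=30: fresh scan; Z[30]=0
i=31: fresh scan; Z[31]=0
i=32: fresh scan; Z[32]=0
i=33: fresh scan; Z[33]=0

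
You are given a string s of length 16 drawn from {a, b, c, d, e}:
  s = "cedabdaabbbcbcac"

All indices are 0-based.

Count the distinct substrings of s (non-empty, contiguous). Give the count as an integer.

121

rank→(start, suffix):
  0 → (6, 'aabbbcbcac')
  1 → (7, 'abbbcbcac')
  2 → (3, 'abdaabbbcbcac')
  3 → (14, 'ac')
  4 → (8, 'bbbcbcac')
  5 → (9, 'bbcbcac')
  6 → (12, 'bcac')
  7 → (10, 'bcbcac')
  8 → (4, 'bdaabbbcbcac')
  9 → (15, 'c')
  10 → (13, 'cac')
  11 → (11, 'cbcac')
  12 → (0, 'cedabdaabbbcbcac')
  13 → (5, 'daabbbcbcac')
  14 → (2, 'dabdaabbbcbcac')
  15 → (1, 'edabdaabbbcbcac')

SA = [6, 7, 3, 14, 8, 9, 12, 10, 4, 15, 13, 11, 0, 5, 2, 1]
[i] adj suffixes → lcp
  [1] 6/7 → 1 ('a')
  [2] 7/3 → 2 ('ab')
  [3] 3/14 → 1 ('a')
  [4] 14/8 → 0 ('')
  [5] 8/9 → 2 ('bb')
  [6] 9/12 → 1 ('b')
  [7] 12/10 → 2 ('bc')
  [8] 10/4 → 1 ('b')
  [9] 4/15 → 0 ('')
  [10] 15/13 → 1 ('c')
  [11] 13/11 → 1 ('c')
  [12] 11/0 → 1 ('c')
  [13] 0/5 → 0 ('')
  [14] 5/2 → 2 ('da')
  [15] 2/1 → 0 ('')

n(n+1)/2 = 16·17/2 = 136
Σ LCP = 0 + 1 + 2 + 1 + 0 + 2 + 1 + 2 + 1 + 0 + 1 + 1 + 1 + 0 + 2 + 0 = 15
distinct = 136 − 15 = 121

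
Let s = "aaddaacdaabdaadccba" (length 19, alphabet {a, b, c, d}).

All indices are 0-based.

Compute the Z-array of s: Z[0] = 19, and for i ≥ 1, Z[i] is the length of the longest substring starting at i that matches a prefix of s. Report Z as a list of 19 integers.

[19, 1, 0, 0, 2, 1, 0, 0, 2, 1, 0, 0, 3, 1, 0, 0, 0, 0, 1]

Z[0]=19
i=1: fresh scan; Z[1]=1 grow→box=[1,2)
i=2: fresh scan; Z[2]=0
i=3: fresh scan; Z[3]=0
i=4: fresh scan; Z[4]=2 grow→box=[4,6)
i=5: min(r-i=1, Z[1]=1)=1; Z[5]=1
i=6: fresh scan; Z[6]=0
i=7: fresh scan; Z[7]=0
i=8: fresh scan; Z[8]=2 grow→box=[8,10)
i=9: min(r-i=1, Z[1]=1)=1; Z[9]=1
i=10: fresh scan; Z[10]=0
i=11: fresh scan; Z[11]=0
i=12: fresh scan; Z[12]=3 grow→box=[12,15)
i=13: min(r-i=2, Z[1]=1)=1; Z[13]=1
i=14: min(r-i=1, Z[2]=0)=0; Z[14]=0
i=15: fresh scan; Z[15]=0
i=16: fresh scan; Z[16]=0
i=17: fresh scan; Z[17]=0
i=18: fresh scan; Z[18]=1 grow→box=[18,19)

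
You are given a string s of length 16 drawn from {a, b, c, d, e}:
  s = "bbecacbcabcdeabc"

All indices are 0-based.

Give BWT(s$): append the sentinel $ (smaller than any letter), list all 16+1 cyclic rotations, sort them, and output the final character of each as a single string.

rank  rotation           last
    0  $bbecacbcabcdeabc  c
    1  abc$bbecacbcabcde  e
    2  abcdeabc$bbecacbc  c
    3  acbcabcdeabc$bbec  c
    4  bbecacbcabcdeabc$  $
    5  bc$bbecacbcabcdea  a
    6  bcabcdeabc$bbecac  c
    7  bcdeabc$bbecacbca  a
    8  becacbcabcdeabc$b  b
    9  c$bbecacbcabcdeab  b
   10  cabcdeabc$bbecacb  b
   11  cacbcabcdeabc$bbe  e
   12  cbcabcdeabc$bbeca  a
   13  cdeabc$bbecacbcab  b
   14  deabc$bbecacbcabc  c
   15  eabc$bbecacbcabcd  d
   16  ecacbcabcdeabc$bb  b

cecc$acabbbeabcdb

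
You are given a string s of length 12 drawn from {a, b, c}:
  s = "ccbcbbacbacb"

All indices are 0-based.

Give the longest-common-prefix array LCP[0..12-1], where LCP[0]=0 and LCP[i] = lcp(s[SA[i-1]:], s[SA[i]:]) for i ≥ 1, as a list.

[0, 3, 0, 1, 4, 1, 1, 0, 2, 2, 2, 1]

rank→(start, suffix):
  0 → (9, 'acb')
  1 → (6, 'acbacb')
  2 → (11, 'b')
  3 → (8, 'bacb')
  4 → (5, 'bacbacb')
  5 → (4, 'bbacbacb')
  6 → (2, 'bcbbacbacb')
  7 → (10, 'cb')
  8 → (7, 'cbacb')
  9 → (3, 'cbbacbacb')
  10 → (1, 'cbcbbacbacb')
  11 → (0, 'ccbcbbacbacb')

SA = [9, 6, 11, 8, 5, 4, 2, 10, 7, 3, 1, 0]
rank  pair      lcp
   1  s[9:],s[6:]  3  'acb'
   2  s[6:],s[11:]  0  ''
   3  s[11:],s[8:]  1  'b'
   4  s[8:],s[5:]  4  'bacb'
   5  s[5:],s[4:]  1  'b'
   6  s[4:],s[2:]  1  'b'
   7  s[2:],s[10:]  0  ''
   8  s[10:],s[7:]  2  'cb'
   9  s[7:],s[3:]  2  'cb'
  10  s[3:],s[1:]  2  'cb'
  11  s[1:],s[0:]  1  'c'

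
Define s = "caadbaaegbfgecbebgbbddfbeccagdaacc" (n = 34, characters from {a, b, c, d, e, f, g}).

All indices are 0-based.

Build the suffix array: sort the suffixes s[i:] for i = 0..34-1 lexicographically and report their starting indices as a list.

[30, 1, 5, 31, 2, 6, 27, 4, 18, 19, 14, 23, 9, 16, 33, 0, 26, 13, 32, 25, 29, 3, 20, 21, 15, 12, 24, 7, 22, 10, 17, 8, 28, 11]

rank→(start, suffix):
  0 → (30, 'aacc')
  1 → (1, 'aadbaaegbfgecbebgbbddfbeccagdaacc')
  2 → (5, 'aaegbfgecbebgbbddfbeccagdaacc')
  3 → (31, 'acc')
  4 → (2, 'adbaaegbfgecbebgbbddfbeccagdaacc')
  5 → (6, 'aegbfgecbebgbbddfbeccagdaacc')
  6 → (27, 'agdaacc')
  7 → (4, 'baaegbfgecbebgbbddfbeccagdaacc')
  8 → (18, 'bbddfbeccagdaacc')
  9 → (19, 'bddfbeccagdaacc')
  10 → (14, 'bebgbbddfbeccagdaacc')
  11 → (23, 'beccagdaacc')
  12 → (9, 'bfgecbebgbbddfbeccagdaacc')
  13 → (16, 'bgbbddfbeccagdaacc')
  14 → (33, 'c')
  15 → (0, 'caadbaaegbfgecbebgbbddfbeccagdaacc')
  16 → (26, 'cagdaacc')
  17 → (13, 'cbebgbbddfbeccagdaacc')
  18 → (32, 'cc')
  19 → (25, 'ccagdaacc')
  20 → (29, 'daacc')
  21 → (3, 'dbaaegbfgecbebgbbddfbeccagdaacc')
  22 → (20, 'ddfbeccagdaacc')
  23 → (21, 'dfbeccagdaacc')
  24 → (15, 'ebgbbddfbeccagdaacc')
  25 → (12, 'ecbebgbbddfbeccagdaacc')
  26 → (24, 'eccagdaacc')
  27 → (7, 'egbfgecbebgbbddfbeccagdaacc')
  28 → (22, 'fbeccagdaacc')
  29 → (10, 'fgecbebgbbddfbeccagdaacc')
  30 → (17, 'gbbddfbeccagdaacc')
  31 → (8, 'gbfgecbebgbbddfbeccagdaacc')
  32 → (28, 'gdaacc')
  33 → (11, 'gecbebgbbddfbeccagdaacc')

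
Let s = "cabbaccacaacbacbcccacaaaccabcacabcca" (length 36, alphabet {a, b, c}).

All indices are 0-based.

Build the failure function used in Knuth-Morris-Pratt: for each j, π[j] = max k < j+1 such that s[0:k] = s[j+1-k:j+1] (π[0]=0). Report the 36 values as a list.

π[0] = 0
j=1 s[j]='a': π[1]=0 (border '')
j=2 s[j]='b': π[2]=0 (border '')
j=3 s[j]='b': π[3]=0 (border '')
j=4 s[j]='a': π[4]=0 (border '')
j=5 s[j]='c': π[5]=1 (border 'c')
j=6 s[j]='c': k: 1→0; π[6]=1 (border 'c')
j=7 s[j]='a': π[7]=2 (border 'ca')
j=8 s[j]='c': k: 2→0; π[8]=1 (border 'c')
j=9 s[j]='a': π[9]=2 (border 'ca')
j=10 s[j]='a': k: 2→0; π[10]=0 (border '')
j=11 s[j]='c': π[11]=1 (border 'c')
j=12 s[j]='b': k: 1→0; π[12]=0 (border '')
j=13 s[j]='a': π[13]=0 (border '')
j=14 s[j]='c': π[14]=1 (border 'c')
j=15 s[j]='b': k: 1→0; π[15]=0 (border '')
j=16 s[j]='c': π[16]=1 (border 'c')
j=17 s[j]='c': k: 1→0; π[17]=1 (border 'c')
j=18 s[j]='c': k: 1→0; π[18]=1 (border 'c')
j=19 s[j]='a': π[19]=2 (border 'ca')
j=20 s[j]='c': k: 2→0; π[20]=1 (border 'c')
j=21 s[j]='a': π[21]=2 (border 'ca')
j=22 s[j]='a': k: 2→0; π[22]=0 (border '')
j=23 s[j]='a': π[23]=0 (border '')
j=24 s[j]='c': π[24]=1 (border 'c')
j=25 s[j]='c': k: 1→0; π[25]=1 (border 'c')
j=26 s[j]='a': π[26]=2 (border 'ca')
j=27 s[j]='b': π[27]=3 (border 'cab')
j=28 s[j]='c': k: 3→0; π[28]=1 (border 'c')
j=29 s[j]='a': π[29]=2 (border 'ca')
j=30 s[j]='c': k: 2→0; π[30]=1 (border 'c')
j=31 s[j]='a': π[31]=2 (border 'ca')
j=32 s[j]='b': π[32]=3 (border 'cab')
j=33 s[j]='c': k: 3→0; π[33]=1 (border 'c')
j=34 s[j]='c': k: 1→0; π[34]=1 (border 'c')
j=35 s[j]='a': π[35]=2 (border 'ca')

[0, 0, 0, 0, 0, 1, 1, 2, 1, 2, 0, 1, 0, 0, 1, 0, 1, 1, 1, 2, 1, 2, 0, 0, 1, 1, 2, 3, 1, 2, 1, 2, 3, 1, 1, 2]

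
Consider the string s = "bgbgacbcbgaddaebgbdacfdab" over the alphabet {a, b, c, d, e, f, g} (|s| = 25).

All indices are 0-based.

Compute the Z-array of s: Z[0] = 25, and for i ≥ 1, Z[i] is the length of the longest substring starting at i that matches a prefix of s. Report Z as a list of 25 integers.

Z[0]=25
i=1: i≥r, start 0; Z[1]=0
i=2: i≥r, start 0; Z[2]=2 grow→box=[2,4)
i=3: min(r-i=1, Z[1]=0)=0; Z[3]=0
i=4: i≥r, start 0; Z[4]=0
i=5: i≥r, start 0; Z[5]=0
i=6: i≥r, start 0; Z[6]=1 grow→box=[6,7)
i=7: i≥r, start 0; Z[7]=0
i=8: i≥r, start 0; Z[8]=2 grow→box=[8,10)
i=9: min(r-i=1, Z[1]=0)=0; Z[9]=0
i=10: i≥r, start 0; Z[10]=0
i=11: i≥r, start 0; Z[11]=0
i=12: i≥r, start 0; Z[12]=0
i=13: i≥r, start 0; Z[13]=0
i=14: i≥r, start 0; Z[14]=0
i=15: i≥r, start 0; Z[15]=3 grow→box=[15,18)
i=16: min(r-i=2, Z[1]=0)=0; Z[16]=0
i=17: min(r-i=1, Z[2]=2)=1; Z[17]=1
i=18: i≥r, start 0; Z[18]=0
i=19: i≥r, start 0; Z[19]=0
i=20: i≥r, start 0; Z[20]=0
i=21: i≥r, start 0; Z[21]=0
i=22: i≥r, start 0; Z[22]=0
i=23: i≥r, start 0; Z[23]=0
i=24: i≥r, start 0; Z[24]=1 grow→box=[24,25)

[25, 0, 2, 0, 0, 0, 1, 0, 2, 0, 0, 0, 0, 0, 0, 3, 0, 1, 0, 0, 0, 0, 0, 0, 1]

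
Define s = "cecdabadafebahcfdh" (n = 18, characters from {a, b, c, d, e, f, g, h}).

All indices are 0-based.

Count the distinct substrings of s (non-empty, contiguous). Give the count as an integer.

158

sorted suffixes:
  #0 SA[0]=4  'abadafebahcfdh'
  #1 SA[1]=6  'adafebahcfdh'
  #2 SA[2]=8  'afebahcfdh'
  #3 SA[3]=12  'ahcfdh'
  #4 SA[4]=5  'badafebahcfdh'
  #5 SA[5]=11  'bahcfdh'
  #6 SA[6]=2  'cdabadafebahcfdh'
  #7 SA[7]=0  'cecdabadafebahcfdh'
  #8 SA[8]=14  'cfdh'
  #9 SA[9]=3  'dabadafebahcfdh'
  #10 SA[10]=7  'dafebahcfdh'
  #11 SA[11]=16  'dh'
  #12 SA[12]=10  'ebahcfdh'
  #13 SA[13]=1  'ecdabadafebahcfdh'
  #14 SA[14]=15  'fdh'
  #15 SA[15]=9  'febahcfdh'
  #16 SA[16]=17  'h'
  #17 SA[17]=13  'hcfdh'

SA = [4, 6, 8, 12, 5, 11, 2, 0, 14, 3, 7, 16, 10, 1, 15, 9, 17, 13]
rank  pair      lcp
   1  s[4:],s[6:]  1  'a'
   2  s[6:],s[8:]  1  'a'
   3  s[8:],s[12:]  1  'a'
   4  s[12:],s[5:]  0  ''
   5  s[5:],s[11:]  2  'ba'
   6  s[11:],s[2:]  0  ''
   7  s[2:],s[0:]  1  'c'
   8  s[0:],s[14:]  1  'c'
   9  s[14:],s[3:]  0  ''
  10  s[3:],s[7:]  2  'da'
  11  s[7:],s[16:]  1  'd'
  12  s[16:],s[10:]  0  ''
  13  s[10:],s[1:]  1  'e'
  14  s[1:],s[15:]  0  ''
  15  s[15:],s[9:]  1  'f'
  16  s[9:],s[17:]  0  ''
  17  s[17:],s[13:]  1  'h'

n(n+1)/2 = 18·19/2 = 171
Σ LCP = 0 + 1 + 1 + 1 + 0 + 2 + 0 + 1 + 1 + 0 + 2 + 1 + 0 + 1 + 0 + 1 + 0 + 1 = 13
distinct = 171 − 13 = 158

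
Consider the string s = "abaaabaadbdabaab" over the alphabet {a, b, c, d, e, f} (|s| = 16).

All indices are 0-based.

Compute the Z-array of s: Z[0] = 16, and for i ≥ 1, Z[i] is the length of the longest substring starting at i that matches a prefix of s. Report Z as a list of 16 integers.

[16, 0, 1, 1, 4, 0, 1, 1, 0, 0, 0, 4, 0, 1, 2, 0]

Z[0]=16
i=1: outside box; Z[1]=0
i=2: outside box; Z[2]=1 extend→box=[2,3)
i=3: outside box; Z[3]=1 extend→box=[3,4)
i=4: outside box; Z[4]=4 extend→box=[4,8)
i=5: min(r-i=3, Z[1]=0)=0; Z[5]=0
i=6: min(r-i=2, Z[2]=1)=1; Z[6]=1
i=7: min(r-i=1, Z[3]=1)=1; Z[7]=1
i=8: outside box; Z[8]=0
i=9: outside box; Z[9]=0
i=10: outside box; Z[10]=0
i=11: outside box; Z[11]=4 extend→box=[11,15)
i=12: min(r-i=3, Z[1]=0)=0; Z[12]=0
i=13: min(r-i=2, Z[2]=1)=1; Z[13]=1
i=14: min(r-i=1, Z[3]=1)=1; Z[14]=2 extend→box=[14,16)
i=15: min(r-i=1, Z[1]=0)=0; Z[15]=0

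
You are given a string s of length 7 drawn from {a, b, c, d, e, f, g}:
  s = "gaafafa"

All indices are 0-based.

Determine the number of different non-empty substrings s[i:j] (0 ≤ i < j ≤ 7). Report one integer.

21

rank→(start, suffix):
  0 → (6, 'a')
  1 → (1, 'aafafa')
  2 → (4, 'afa')
  3 → (2, 'afafa')
  4 → (5, 'fa')
  5 → (3, 'fafa')
  6 → (0, 'gaafafa')

SA = [6, 1, 4, 2, 5, 3, 0]
rank  pair      lcp
   1  s[6:],s[1:]  1  'a'
   2  s[1:],s[4:]  1  'a'
   3  s[4:],s[2:]  3  'afa'
   4  s[2:],s[5:]  0  ''
   5  s[5:],s[3:]  2  'fa'
   6  s[3:],s[0:]  0  ''

n(n+1)/2 = 7·8/2 = 28
Σ LCP = 0 + 1 + 1 + 3 + 0 + 2 + 0 = 7
distinct = 28 − 7 = 21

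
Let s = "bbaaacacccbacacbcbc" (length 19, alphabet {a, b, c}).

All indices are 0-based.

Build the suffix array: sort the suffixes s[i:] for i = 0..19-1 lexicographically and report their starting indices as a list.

[2, 3, 11, 4, 13, 6, 1, 10, 0, 17, 15, 18, 12, 5, 9, 16, 14, 8, 7]

rank→(start, suffix):
  0 → (2, 'aaacacccbacacbcbc')
  1 → (3, 'aacacccbacacbcbc')
  2 → (11, 'acacbcbc')
  3 → (4, 'acacccbacacbcbc')
  4 → (13, 'acbcbc')
  5 → (6, 'acccbacacbcbc')
  6 → (1, 'baaacacccbacacbcbc')
  7 → (10, 'bacacbcbc')
  8 → (0, 'bbaaacacccbacacbcbc')
  9 → (17, 'bc')
  10 → (15, 'bcbc')
  11 → (18, 'c')
  12 → (12, 'cacbcbc')
  13 → (5, 'cacccbacacbcbc')
  14 → (9, 'cbacacbcbc')
  15 → (16, 'cbc')
  16 → (14, 'cbcbc')
  17 → (8, 'ccbacacbcbc')
  18 → (7, 'cccbacacbcbc')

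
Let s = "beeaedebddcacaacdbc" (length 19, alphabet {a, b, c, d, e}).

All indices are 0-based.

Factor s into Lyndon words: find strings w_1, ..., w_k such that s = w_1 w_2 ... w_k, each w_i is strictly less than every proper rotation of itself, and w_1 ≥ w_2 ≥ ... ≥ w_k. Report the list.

emit factor 1: 'bee' (i=0, period=3)
emit factor 2: 'aedebddc' (i=3, period=8)
emit factor 3: 'ac' (i=11, period=2)
emit factor 4: 'aacdbc' (i=13, period=6)

["bee", "aedebddc", "ac", "aacdbc"]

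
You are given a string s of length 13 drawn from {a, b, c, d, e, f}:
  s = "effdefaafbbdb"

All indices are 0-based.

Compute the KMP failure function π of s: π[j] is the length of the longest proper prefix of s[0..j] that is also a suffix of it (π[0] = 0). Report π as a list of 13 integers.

[0, 0, 0, 0, 1, 2, 0, 0, 0, 0, 0, 0, 0]

π[0] = 0
j=1 s[j]='f': π[1]=0 (border '')
j=2 s[j]='f': π[2]=0 (border '')
j=3 s[j]='d': π[3]=0 (border '')
j=4 s[j]='e': π[4]=1 (border 'e')
j=5 s[j]='f': π[5]=2 (border 'ef')
j=6 s[j]='a': k: 2→0; π[6]=0 (border '')
j=7 s[j]='a': π[7]=0 (border '')
j=8 s[j]='f': π[8]=0 (border '')
j=9 s[j]='b': π[9]=0 (border '')
j=10 s[j]='b': π[10]=0 (border '')
j=11 s[j]='d': π[11]=0 (border '')
j=12 s[j]='b': π[12]=0 (border '')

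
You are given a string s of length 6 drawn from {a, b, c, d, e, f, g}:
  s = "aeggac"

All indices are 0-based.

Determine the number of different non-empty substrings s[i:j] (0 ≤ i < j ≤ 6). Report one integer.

19

sorted suffixes:
  #0 SA[0]=4  'ac'
  #1 SA[1]=0  'aeggac'
  #2 SA[2]=5  'c'
  #3 SA[3]=1  'eggac'
  #4 SA[4]=3  'gac'
  #5 SA[5]=2  'ggac'

SA = [4, 0, 5, 1, 3, 2]
rank  pair      lcp
   1  s[4:],s[0:]  1  'a'
   2  s[0:],s[5:]  0  ''
   3  s[5:],s[1:]  0  ''
   4  s[1:],s[3:]  0  ''
   5  s[3:],s[2:]  1  'g'

n(n+1)/2 = 6·7/2 = 21
Σ LCP = 0 + 1 + 0 + 0 + 0 + 1 = 2
distinct = 21 − 2 = 19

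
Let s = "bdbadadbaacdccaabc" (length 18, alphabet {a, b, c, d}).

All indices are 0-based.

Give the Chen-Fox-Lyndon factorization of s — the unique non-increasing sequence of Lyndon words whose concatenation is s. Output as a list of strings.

emit factor 1: 'bd' (i=0, period=2)
emit factor 2: 'b' (i=2, period=1)
emit factor 3: 'adadb' (i=3, period=5)
emit factor 4: 'aacdcc' (i=8, period=6)
emit factor 5: 'aabc' (i=14, period=4)

["bd", "b", "adadb", "aacdcc", "aabc"]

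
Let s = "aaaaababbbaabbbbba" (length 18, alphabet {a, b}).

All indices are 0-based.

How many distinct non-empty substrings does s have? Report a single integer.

sorted suffixes:
  #0 SA[0]=17  'a'
  #1 SA[1]=0  'aaaaababbbaabbbbba'
  #2 SA[2]=1  'aaaababbbaabbbbba'
  #3 SA[3]=2  'aaababbbaabbbbba'
  #4 SA[4]=3  'aababbbaabbbbba'
  #5 SA[5]=10  'aabbbbba'
  #6 SA[6]=4  'ababbbaabbbbba'
  #7 SA[7]=6  'abbbaabbbbba'
  #8 SA[8]=11  'abbbbba'
  #9 SA[9]=16  'ba'
  #10 SA[10]=9  'baabbbbba'
  #11 SA[11]=5  'babbbaabbbbba'
  #12 SA[12]=15  'bba'
  #13 SA[13]=8  'bbaabbbbba'
  #14 SA[14]=14  'bbba'
  #15 SA[15]=7  'bbbaabbbbba'
  #16 SA[16]=13  'bbbba'
  #17 SA[17]=12  'bbbbba'

SA = [17, 0, 1, 2, 3, 10, 4, 6, 11, 16, 9, 5, 15, 8, 14, 7, 13, 12]
rank  pair      lcp
   1  s[17:],s[0:]  1  'a'
   2  s[0:],s[1:]  4  'aaaa'
   3  s[1:],s[2:]  3  'aaa'
   4  s[2:],s[3:]  2  'aa'
   5  s[3:],s[10:]  3  'aab'
   6  s[10:],s[4:]  1  'a'
   7  s[4:],s[6:]  2  'ab'
   8  s[6:],s[11:]  4  'abbb'
   9  s[11:],s[16:]  0  ''
  10  s[16:],s[9:]  2  'ba'
  11  s[9:],s[5:]  2  'ba'
  12  s[5:],s[15:]  1  'b'
  13  s[15:],s[8:]  3  'bba'
  14  s[8:],s[14:]  2  'bb'
  15  s[14:],s[7:]  4  'bbba'
  16  s[7:],s[13:]  3  'bbb'
  17  s[13:],s[12:]  4  'bbbb'

n(n+1)/2 = 18·19/2 = 171
Σ LCP = 0 + 1 + 4 + 3 + 2 + 3 + 1 + 2 + 4 + 0 + 2 + 2 + 1 + 3 + 2 + 4 + 3 + 4 = 41
distinct = 171 − 41 = 130

130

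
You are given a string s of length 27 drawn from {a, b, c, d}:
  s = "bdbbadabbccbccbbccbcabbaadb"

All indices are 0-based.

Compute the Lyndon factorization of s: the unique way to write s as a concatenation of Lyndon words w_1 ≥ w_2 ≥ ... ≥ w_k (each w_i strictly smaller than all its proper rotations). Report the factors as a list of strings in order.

emit factor 1: 'bd' (i=0, period=2)
emit factor 2: 'b' (i=2, period=1)
emit factor 3: 'b' (i=3, period=1)
emit factor 4: 'ad' (i=4, period=2)
emit factor 5: 'abbccbccbbccbc' (i=6, period=14)
emit factor 6: 'abb' (i=20, period=3)
emit factor 7: 'aadb' (i=23, period=4)

["bd", "b", "b", "ad", "abbccbccbbccbc", "abb", "aadb"]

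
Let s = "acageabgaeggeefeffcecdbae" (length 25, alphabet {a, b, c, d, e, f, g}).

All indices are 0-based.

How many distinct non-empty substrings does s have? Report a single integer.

rank→(start, suffix):
  0 → (5, 'abgaeggeefeffcecdbae')
  1 → (0, 'acageabgaeggeefeffcecdbae')
  2 → (23, 'ae')
  3 → (8, 'aeggeefeffcecdbae')
  4 → (2, 'ageabgaeggeefeffcecdbae')
  5 → (22, 'bae')
  6 → (6, 'bgaeggeefeffcecdbae')
  7 → (1, 'cageabgaeggeefeffcecdbae')
  8 → (20, 'cdbae')
  9 → (18, 'cecdbae')
  10 → (21, 'dbae')
  11 → (24, 'e')
  12 → (4, 'eabgaeggeefeffcecdbae')
  13 → (19, 'ecdbae')
  14 → (12, 'eefeffcecdbae')
  15 → (13, 'efeffcecdbae')
  16 → (15, 'effcecdbae')
  17 → (9, 'eggeefeffcecdbae')
  18 → (17, 'fcecdbae')
  19 → (14, 'feffcecdbae')
  20 → (16, 'ffcecdbae')
  21 → (7, 'gaeggeefeffcecdbae')
  22 → (3, 'geabgaeggeefeffcecdbae')
  23 → (11, 'geefeffcecdbae')
  24 → (10, 'ggeefeffcecdbae')

SA = [5, 0, 23, 8, 2, 22, 6, 1, 20, 18, 21, 24, 4, 19, 12, 13, 15, 9, 17, 14, 16, 7, 3, 11, 10]
i: (SA[i-1],SA[i]) lcp shared
  1: (5,0) 1 'a'
  2: (0,23) 1 'a'
  3: (23,8) 2 'ae'
  4: (8,2) 1 'a'
  5: (2,22) 0 ''
  6: (22,6) 1 'b'
  7: (6,1) 0 ''
  8: (1,20) 1 'c'
  9: (20,18) 1 'c'
  10: (18,21) 0 ''
  11: (21,24) 0 ''
  12: (24,4) 1 'e'
  13: (4,19) 1 'e'
  14: (19,12) 1 'e'
  15: (12,13) 1 'e'
  16: (13,15) 2 'ef'
  17: (15,9) 1 'e'
  18: (9,17) 0 ''
  19: (17,14) 1 'f'
  20: (14,16) 1 'f'
  21: (16,7) 0 ''
  22: (7,3) 1 'g'
  23: (3,11) 2 'ge'
  24: (11,10) 1 'g'

n(n+1)/2 = 25·26/2 = 325
Σ LCP = 0 + 1 + 1 + 2 + 1 + 0 + 1 + 0 + 1 + 1 + 0 + 0 + 1 + 1 + 1 + 1 + 2 + 1 + 0 + 1 + 1 + 0 + 1 + 2 + 1 = 21
distinct = 325 − 21 = 304

304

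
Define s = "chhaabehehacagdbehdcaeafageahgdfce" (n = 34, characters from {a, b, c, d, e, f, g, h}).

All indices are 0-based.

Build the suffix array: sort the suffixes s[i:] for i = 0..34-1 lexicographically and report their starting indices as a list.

[3, 4, 10, 20, 22, 12, 24, 27, 15, 5, 19, 11, 32, 0, 14, 18, 30, 33, 21, 26, 8, 16, 6, 23, 31, 13, 29, 25, 2, 9, 17, 7, 28, 1]

rank→(start, suffix):
  0 → (3, 'aabehehacagdbehdcaeafageahgdfce')
  1 → (4, 'abehehacagdbehdcaeafageahgdfce')
  2 → (10, 'acagdbehdcaeafageahgdfce')
  3 → (20, 'aeafageahgdfce')
  4 → (22, 'afageahgdfce')
  5 → (12, 'agdbehdcaeafageahgdfce')
  6 → (24, 'ageahgdfce')
  7 → (27, 'ahgdfce')
  8 → (15, 'behdcaeafageahgdfce')
  9 → (5, 'behehacagdbehdcaeafageahgdfce')
  10 → (19, 'caeafageahgdfce')
  11 → (11, 'cagdbehdcaeafageahgdfce')
  12 → (32, 'ce')
  13 → (0, 'chhaabehehacagdbehdcaeafageahgdfce')
  14 → (14, 'dbehdcaeafageahgdfce')
  15 → (18, 'dcaeafageahgdfce')
  16 → (30, 'dfce')
  17 → (33, 'e')
  18 → (21, 'eafageahgdfce')
  19 → (26, 'eahgdfce')
  20 → (8, 'ehacagdbehdcaeafageahgdfce')
  21 → (16, 'ehdcaeafageahgdfce')
  22 → (6, 'ehehacagdbehdcaeafageahgdfce')
  23 → (23, 'fageahgdfce')
  24 → (31, 'fce')
  25 → (13, 'gdbehdcaeafageahgdfce')
  26 → (29, 'gdfce')
  27 → (25, 'geahgdfce')
  28 → (2, 'haabehehacagdbehdcaeafageahgdfce')
  29 → (9, 'hacagdbehdcaeafageahgdfce')
  30 → (17, 'hdcaeafageahgdfce')
  31 → (7, 'hehacagdbehdcaeafageahgdfce')
  32 → (28, 'hgdfce')
  33 → (1, 'hhaabehehacagdbehdcaeafageahgdfce')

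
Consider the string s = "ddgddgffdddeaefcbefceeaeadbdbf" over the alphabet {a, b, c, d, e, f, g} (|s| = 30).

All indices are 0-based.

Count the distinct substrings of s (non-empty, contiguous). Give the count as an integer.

429

rank→(start, suffix):
  0 → (24, 'adbdbf')
  1 → (22, 'aeadbdbf')
  2 → (12, 'aefcbefceeaeadbdbf')
  3 → (26, 'bdbf')
  4 → (16, 'befceeaeadbdbf')
  5 → (28, 'bf')
  6 → (15, 'cbefceeaeadbdbf')
  7 → (19, 'ceeaeadbdbf')
  8 → (25, 'dbdbf')
  9 → (27, 'dbf')
  10 → (8, 'dddeaefcbefceeaeadbdbf')
  11 → (9, 'ddeaefcbefceeaeadbdbf')
  12 → (0, 'ddgddgffdddeaefcbefceeaeadbdbf')
  13 → (3, 'ddgffdddeaefcbefceeaeadbdbf')
  14 → (10, 'deaefcbefceeaeadbdbf')
  15 → (1, 'dgddgffdddeaefcbefceeaeadbdbf')
  16 → (4, 'dgffdddeaefcbefceeaeadbdbf')
  17 → (23, 'eadbdbf')
  18 → (21, 'eaeadbdbf')
  19 → (11, 'eaefcbefceeaeadbdbf')
  20 → (20, 'eeaeadbdbf')
  21 → (13, 'efcbefceeaeadbdbf')
  22 → (17, 'efceeaeadbdbf')
  23 → (29, 'f')
  24 → (14, 'fcbefceeaeadbdbf')
  25 → (18, 'fceeaeadbdbf')
  26 → (7, 'fdddeaefcbefceeaeadbdbf')
  27 → (6, 'ffdddeaefcbefceeaeadbdbf')
  28 → (2, 'gddgffdddeaefcbefceeaeadbdbf')
  29 → (5, 'gffdddeaefcbefceeaeadbdbf')

SA = [24, 22, 12, 26, 16, 28, 15, 19, 25, 27, 8, 9, 0, 3, 10, 1, 4, 23, 21, 11, 20, 13, 17, 29, 14, 18, 7, 6, 2, 5]
i: (SA[i-1],SA[i]) lcp shared
  1: (24,22) 1 'a'
  2: (22,12) 2 'ae'
  3: (12,26) 0 ''
  4: (26,16) 1 'b'
  5: (16,28) 1 'b'
  6: (28,15) 0 ''
  7: (15,19) 1 'c'
  8: (19,25) 0 ''
  9: (25,27) 2 'db'
  10: (27,8) 1 'd'
  11: (8,9) 2 'dd'
  12: (9,0) 2 'dd'
  13: (0,3) 3 'ddg'
  14: (3,10) 1 'd'
  15: (10,1) 1 'd'
  16: (1,4) 2 'dg'
  17: (4,23) 0 ''
  18: (23,21) 2 'ea'
  19: (21,11) 3 'eae'
  20: (11,20) 1 'e'
  21: (20,13) 1 'e'
  22: (13,17) 3 'efc'
  23: (17,29) 0 ''
  24: (29,14) 1 'f'
  25: (14,18) 2 'fc'
  26: (18,7) 1 'f'
  27: (7,6) 1 'f'
  28: (6,2) 0 ''
  29: (2,5) 1 'g'

n(n+1)/2 = 30·31/2 = 465
Σ LCP = 0 + 1 + 2 + 0 + 1 + 1 + 0 + 1 + 0 + 2 + 1 + 2 + 2 + 3 + 1 + 1 + 2 + 0 + 2 + 3 + 1 + 1 + 3 + 0 + 1 + 2 + 1 + 1 + 0 + 1 = 36
distinct = 465 − 36 = 429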